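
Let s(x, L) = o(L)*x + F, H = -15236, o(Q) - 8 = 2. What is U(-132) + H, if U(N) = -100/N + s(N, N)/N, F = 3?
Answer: -2009735/132 ≈ -15225.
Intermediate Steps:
o(Q) = 10 (o(Q) = 8 + 2 = 10)
s(x, L) = 3 + 10*x (s(x, L) = 10*x + 3 = 3 + 10*x)
U(N) = -100/N + (3 + 10*N)/N
U(-132) + H = (10 - 97/(-132)) - 15236 = (10 - 97*(-1/132)) - 15236 = (10 + 97/132) - 15236 = 1417/132 - 15236 = -2009735/132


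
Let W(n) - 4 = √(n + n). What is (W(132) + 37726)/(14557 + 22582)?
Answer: 37730/37139 + 2*√66/37139 ≈ 1.0163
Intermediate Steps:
W(n) = 4 + √2*√n (W(n) = 4 + √(n + n) = 4 + √(2*n) = 4 + √2*√n)
(W(132) + 37726)/(14557 + 22582) = ((4 + √2*√132) + 37726)/(14557 + 22582) = ((4 + √2*(2*√33)) + 37726)/37139 = ((4 + 2*√66) + 37726)*(1/37139) = (37730 + 2*√66)*(1/37139) = 37730/37139 + 2*√66/37139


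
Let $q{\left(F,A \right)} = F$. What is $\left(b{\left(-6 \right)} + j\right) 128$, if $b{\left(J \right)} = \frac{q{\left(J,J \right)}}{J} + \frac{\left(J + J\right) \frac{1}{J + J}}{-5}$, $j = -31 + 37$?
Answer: $\frac{4352}{5} \approx 870.4$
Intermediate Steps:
$j = 6$
$b{\left(J \right)} = \frac{4}{5}$ ($b{\left(J \right)} = \frac{J}{J} + \frac{\left(J + J\right) \frac{1}{J + J}}{-5} = 1 + \frac{2 J}{2 J} \left(- \frac{1}{5}\right) = 1 + 2 J \frac{1}{2 J} \left(- \frac{1}{5}\right) = 1 + 1 \left(- \frac{1}{5}\right) = 1 - \frac{1}{5} = \frac{4}{5}$)
$\left(b{\left(-6 \right)} + j\right) 128 = \left(\frac{4}{5} + 6\right) 128 = \frac{34}{5} \cdot 128 = \frac{4352}{5}$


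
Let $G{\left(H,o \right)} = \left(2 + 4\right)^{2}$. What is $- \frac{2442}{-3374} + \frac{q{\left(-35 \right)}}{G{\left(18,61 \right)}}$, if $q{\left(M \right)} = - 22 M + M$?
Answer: $\frac{427967}{20244} \approx 21.14$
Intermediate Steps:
$G{\left(H,o \right)} = 36$ ($G{\left(H,o \right)} = 6^{2} = 36$)
$q{\left(M \right)} = - 21 M$
$- \frac{2442}{-3374} + \frac{q{\left(-35 \right)}}{G{\left(18,61 \right)}} = - \frac{2442}{-3374} + \frac{\left(-21\right) \left(-35\right)}{36} = \left(-2442\right) \left(- \frac{1}{3374}\right) + 735 \cdot \frac{1}{36} = \frac{1221}{1687} + \frac{245}{12} = \frac{427967}{20244}$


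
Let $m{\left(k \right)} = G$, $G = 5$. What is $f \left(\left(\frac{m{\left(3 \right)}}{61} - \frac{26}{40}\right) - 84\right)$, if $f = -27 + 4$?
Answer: $\frac{2372979}{1220} \approx 1945.1$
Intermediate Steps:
$m{\left(k \right)} = 5$
$f = -23$
$f \left(\left(\frac{m{\left(3 \right)}}{61} - \frac{26}{40}\right) - 84\right) = - 23 \left(\left(\frac{5}{61} - \frac{26}{40}\right) - 84\right) = - 23 \left(\left(5 \cdot \frac{1}{61} - \frac{13}{20}\right) - 84\right) = - 23 \left(\left(\frac{5}{61} - \frac{13}{20}\right) - 84\right) = - 23 \left(- \frac{693}{1220} - 84\right) = \left(-23\right) \left(- \frac{103173}{1220}\right) = \frac{2372979}{1220}$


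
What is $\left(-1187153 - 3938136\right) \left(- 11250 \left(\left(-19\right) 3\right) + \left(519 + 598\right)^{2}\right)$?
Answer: $-9681358278371$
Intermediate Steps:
$\left(-1187153 - 3938136\right) \left(- 11250 \left(\left(-19\right) 3\right) + \left(519 + 598\right)^{2}\right) = - 5125289 \left(\left(-11250\right) \left(-57\right) + 1117^{2}\right) = - 5125289 \left(641250 + 1247689\right) = \left(-5125289\right) 1888939 = -9681358278371$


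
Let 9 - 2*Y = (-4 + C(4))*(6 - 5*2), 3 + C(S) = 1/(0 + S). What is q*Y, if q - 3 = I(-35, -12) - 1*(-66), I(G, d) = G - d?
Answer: -414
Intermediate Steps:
C(S) = -3 + 1/S (C(S) = -3 + 1/(0 + S) = -3 + 1/S)
q = 46 (q = 3 + ((-35 - 1*(-12)) - 1*(-66)) = 3 + ((-35 + 12) + 66) = 3 + (-23 + 66) = 3 + 43 = 46)
Y = -9 (Y = 9/2 - (-4 + (-3 + 1/4))*(6 - 5*2)/2 = 9/2 - (-4 + (-3 + ¼))*(6 - 10)/2 = 9/2 - (-4 - 11/4)*(-4)/2 = 9/2 - (-27)*(-4)/8 = 9/2 - ½*27 = 9/2 - 27/2 = -9)
q*Y = 46*(-9) = -414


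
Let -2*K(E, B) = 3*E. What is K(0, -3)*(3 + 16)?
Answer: 0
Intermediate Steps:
K(E, B) = -3*E/2
K(0, -3)*(3 + 16) = (-3/2*0)*(3 + 16) = 0*19 = 0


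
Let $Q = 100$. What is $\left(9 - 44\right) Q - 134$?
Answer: $-3634$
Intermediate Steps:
$\left(9 - 44\right) Q - 134 = \left(9 - 44\right) 100 - 134 = \left(-35\right) 100 - 134 = -3500 - 134 = -3634$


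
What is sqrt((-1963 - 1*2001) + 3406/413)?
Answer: I*sqrt(674728838)/413 ≈ 62.895*I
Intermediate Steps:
sqrt((-1963 - 1*2001) + 3406/413) = sqrt((-1963 - 2001) + 3406*(1/413)) = sqrt(-3964 + 3406/413) = sqrt(-1633726/413) = I*sqrt(674728838)/413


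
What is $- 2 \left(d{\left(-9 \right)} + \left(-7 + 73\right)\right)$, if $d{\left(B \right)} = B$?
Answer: $-114$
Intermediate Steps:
$- 2 \left(d{\left(-9 \right)} + \left(-7 + 73\right)\right) = - 2 \left(-9 + \left(-7 + 73\right)\right) = - 2 \left(-9 + 66\right) = \left(-2\right) 57 = -114$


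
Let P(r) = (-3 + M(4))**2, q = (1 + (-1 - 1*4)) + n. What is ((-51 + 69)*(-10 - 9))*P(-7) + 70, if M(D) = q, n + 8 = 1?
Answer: -66962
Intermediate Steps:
n = -7 (n = -8 + 1 = -7)
q = -11 (q = (1 + (-1 - 1*4)) - 7 = (1 + (-1 - 4)) - 7 = (1 - 5) - 7 = -4 - 7 = -11)
M(D) = -11
P(r) = 196 (P(r) = (-3 - 11)**2 = (-14)**2 = 196)
((-51 + 69)*(-10 - 9))*P(-7) + 70 = ((-51 + 69)*(-10 - 9))*196 + 70 = (18*(-19))*196 + 70 = -342*196 + 70 = -67032 + 70 = -66962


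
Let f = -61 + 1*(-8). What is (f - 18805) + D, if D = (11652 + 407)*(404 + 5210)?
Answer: 67680352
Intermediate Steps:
f = -69 (f = -61 - 8 = -69)
D = 67699226 (D = 12059*5614 = 67699226)
(f - 18805) + D = (-69 - 18805) + 67699226 = -18874 + 67699226 = 67680352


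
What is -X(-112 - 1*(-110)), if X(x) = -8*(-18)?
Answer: -144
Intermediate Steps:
X(x) = 144
-X(-112 - 1*(-110)) = -1*144 = -144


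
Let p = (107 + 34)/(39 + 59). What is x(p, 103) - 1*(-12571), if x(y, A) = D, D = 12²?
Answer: 12715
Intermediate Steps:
p = 141/98 ≈ 1.4388
D = 144
x(y, A) = 144
x(p, 103) - 1*(-12571) = 144 - 1*(-12571) = 144 + 12571 = 12715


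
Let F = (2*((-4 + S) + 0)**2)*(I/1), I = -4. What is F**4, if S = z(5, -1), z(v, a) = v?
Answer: 4096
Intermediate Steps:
S = 5
F = -8 (F = (2*((-4 + 5) + 0)**2)*(-4/1) = (2*(1 + 0)**2)*(-4*1) = (2*1**2)*(-4) = (2*1)*(-4) = 2*(-4) = -8)
F**4 = (-8)**4 = 4096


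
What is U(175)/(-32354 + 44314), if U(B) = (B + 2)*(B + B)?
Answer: 6195/1196 ≈ 5.1798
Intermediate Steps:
U(B) = 2*B*(2 + B) (U(B) = (2 + B)*(2*B) = 2*B*(2 + B))
U(175)/(-32354 + 44314) = (2*175*(2 + 175))/(-32354 + 44314) = (2*175*177)/11960 = 61950*(1/11960) = 6195/1196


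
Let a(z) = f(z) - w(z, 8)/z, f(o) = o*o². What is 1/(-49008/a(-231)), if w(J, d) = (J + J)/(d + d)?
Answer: 98611129/392064 ≈ 251.52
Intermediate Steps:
f(o) = o³
w(J, d) = J/d (w(J, d) = (2*J)/((2*d)) = (2*J)*(1/(2*d)) = J/d)
a(z) = -⅛ + z³ (a(z) = z³ - z/8/z = z³ - 1*⅛ = z³ - ⅛ = -⅛ + z³)
1/(-49008/a(-231)) = 1/(-49008/(-⅛ + (-231)³)) = 1/(-49008/(-⅛ - 12326391)) = 1/(-49008/(-98611129/8)) = 1/(-49008*(-8/98611129)) = 1/(392064/98611129) = 98611129/392064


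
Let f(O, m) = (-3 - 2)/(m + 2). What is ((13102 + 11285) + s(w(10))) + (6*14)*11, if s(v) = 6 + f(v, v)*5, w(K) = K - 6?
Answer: 151877/6 ≈ 25313.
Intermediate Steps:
f(O, m) = -5/(2 + m)
w(K) = -6 + K
s(v) = 6 - 25/(2 + v) (s(v) = 6 - 5/(2 + v)*5 = 6 - 25/(2 + v))
((13102 + 11285) + s(w(10))) + (6*14)*11 = ((13102 + 11285) + (-13 + 6*(-6 + 10))/(2 + (-6 + 10))) + (6*14)*11 = (24387 + (-13 + 6*4)/(2 + 4)) + 84*11 = (24387 + (-13 + 24)/6) + 924 = (24387 + (1/6)*11) + 924 = (24387 + 11/6) + 924 = 146333/6 + 924 = 151877/6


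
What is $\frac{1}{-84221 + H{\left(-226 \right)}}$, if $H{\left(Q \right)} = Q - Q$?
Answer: $- \frac{1}{84221} \approx -1.1874 \cdot 10^{-5}$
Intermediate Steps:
$H{\left(Q \right)} = 0$
$\frac{1}{-84221 + H{\left(-226 \right)}} = \frac{1}{-84221 + 0} = \frac{1}{-84221} = - \frac{1}{84221}$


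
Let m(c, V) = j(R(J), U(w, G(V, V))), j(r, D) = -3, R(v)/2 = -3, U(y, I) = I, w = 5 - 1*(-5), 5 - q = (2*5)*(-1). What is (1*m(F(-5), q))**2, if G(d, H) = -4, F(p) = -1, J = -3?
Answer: 9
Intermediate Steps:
q = 15 (q = 5 - 2*5*(-1) = 5 - 10*(-1) = 5 - 1*(-10) = 5 + 10 = 15)
w = 10 (w = 5 + 5 = 10)
R(v) = -6 (R(v) = 2*(-3) = -6)
m(c, V) = -3
(1*m(F(-5), q))**2 = (1*(-3))**2 = (-3)**2 = 9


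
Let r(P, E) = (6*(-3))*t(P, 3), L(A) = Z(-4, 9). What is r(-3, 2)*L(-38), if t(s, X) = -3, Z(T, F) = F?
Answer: 486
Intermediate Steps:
L(A) = 9
r(P, E) = 54 (r(P, E) = (6*(-3))*(-3) = -18*(-3) = 54)
r(-3, 2)*L(-38) = 54*9 = 486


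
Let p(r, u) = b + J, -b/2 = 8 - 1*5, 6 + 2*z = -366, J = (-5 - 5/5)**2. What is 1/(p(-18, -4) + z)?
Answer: -1/156 ≈ -0.0064103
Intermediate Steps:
J = 36 (J = (-5 - 5*1/5)**2 = (-5 - 1)**2 = (-6)**2 = 36)
z = -186 (z = -3 + (1/2)*(-366) = -3 - 183 = -186)
b = -6 (b = -2*(8 - 1*5) = -2*(8 - 5) = -2*3 = -6)
p(r, u) = 30 (p(r, u) = -6 + 36 = 30)
1/(p(-18, -4) + z) = 1/(30 - 186) = 1/(-156) = -1/156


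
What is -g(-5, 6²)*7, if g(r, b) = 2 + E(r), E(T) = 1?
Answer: -21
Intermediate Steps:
g(r, b) = 3 (g(r, b) = 2 + 1 = 3)
-g(-5, 6²)*7 = -1*3*7 = -3*7 = -21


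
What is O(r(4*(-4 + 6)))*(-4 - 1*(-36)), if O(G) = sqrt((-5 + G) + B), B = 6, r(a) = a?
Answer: 96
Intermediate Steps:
O(G) = sqrt(1 + G) (O(G) = sqrt((-5 + G) + 6) = sqrt(1 + G))
O(r(4*(-4 + 6)))*(-4 - 1*(-36)) = sqrt(1 + 4*(-4 + 6))*(-4 - 1*(-36)) = sqrt(1 + 4*2)*(-4 + 36) = sqrt(1 + 8)*32 = sqrt(9)*32 = 3*32 = 96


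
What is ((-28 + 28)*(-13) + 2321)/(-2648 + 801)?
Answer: -2321/1847 ≈ -1.2566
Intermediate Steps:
((-28 + 28)*(-13) + 2321)/(-2648 + 801) = (0*(-13) + 2321)/(-1847) = (0 + 2321)*(-1/1847) = 2321*(-1/1847) = -2321/1847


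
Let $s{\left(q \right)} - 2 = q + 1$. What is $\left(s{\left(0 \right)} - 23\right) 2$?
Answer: $-40$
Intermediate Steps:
$s{\left(q \right)} = 3 + q$ ($s{\left(q \right)} = 2 + \left(q + 1\right) = 2 + \left(1 + q\right) = 3 + q$)
$\left(s{\left(0 \right)} - 23\right) 2 = \left(\left(3 + 0\right) - 23\right) 2 = \left(3 - 23\right) 2 = \left(-20\right) 2 = -40$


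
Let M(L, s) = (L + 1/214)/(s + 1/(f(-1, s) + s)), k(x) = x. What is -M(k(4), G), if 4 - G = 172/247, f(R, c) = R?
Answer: -120445351/112416982 ≈ -1.0714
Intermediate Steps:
G = 816/247 (G = 4 - 172/247 = 816/247 ≈ 3.3036)
M(L, s) = (1/214 + L)/(s + 1/(-1 + s)) (M(L, s) = (L + 1/214)/(s + 1/(-1 + s)) = (1/214 + L)/(s + 1/(-1 + s)))
-M(k(4), G) = -(-1/214 - 1*4 + (1/214)*(816/247) + 4*(816/247))/(1 + (816/247)² - 1*816/247) = -(-1/214 - 4 + 408/26429 + 3264/247)/(1 + 665856/61009 - 816/247) = -487633/(525313/61009*52858) = -61009*487633/(525313*52858) = -1*120445351/112416982 = -120445351/112416982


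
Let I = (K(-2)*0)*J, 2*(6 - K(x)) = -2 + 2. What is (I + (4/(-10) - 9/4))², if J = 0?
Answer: 2809/400 ≈ 7.0225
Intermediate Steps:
K(x) = 6 (K(x) = 6 - (-2 + 2)/2 = 6 - ½*0 = 6 + 0 = 6)
I = 0 (I = (6*0)*0 = 0*0 = 0)
(I + (4/(-10) - 9/4))² = (0 + (4/(-10) - 9/4))² = (0 + (4*(-⅒) - 9*¼))² = (0 + (-⅖ - 9/4))² = (0 - 53/20)² = (-53/20)² = 2809/400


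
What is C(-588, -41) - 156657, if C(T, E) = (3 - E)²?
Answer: -154721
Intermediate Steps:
C(-588, -41) - 156657 = (-3 - 41)² - 156657 = (-44)² - 156657 = 1936 - 156657 = -154721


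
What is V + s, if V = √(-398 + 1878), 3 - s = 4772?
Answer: -4769 + 2*√370 ≈ -4730.5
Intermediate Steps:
s = -4769 (s = 3 - 1*4772 = 3 - 4772 = -4769)
V = 2*√370 (V = √1480 = 2*√370 ≈ 38.471)
V + s = 2*√370 - 4769 = -4769 + 2*√370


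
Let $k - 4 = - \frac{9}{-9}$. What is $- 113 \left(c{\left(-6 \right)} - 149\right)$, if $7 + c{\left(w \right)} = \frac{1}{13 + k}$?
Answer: $\frac{317191}{18} \approx 17622.0$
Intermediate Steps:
$k = 5$ ($k = 4 - \frac{9}{-9} = 4 - -1 = 4 + 1 = 5$)
$c{\left(w \right)} = - \frac{125}{18}$ ($c{\left(w \right)} = -7 + \frac{1}{13 + 5} = -7 + \frac{1}{18} = - \frac{125}{18}$)
$- 113 \left(c{\left(-6 \right)} - 149\right) = - 113 \left(- \frac{125}{18} - 149\right) = \left(-113\right) \left(- \frac{2807}{18}\right) = \frac{317191}{18}$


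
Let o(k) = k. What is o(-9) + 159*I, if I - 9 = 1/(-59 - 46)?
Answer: 49717/35 ≈ 1420.5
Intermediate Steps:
I = 944/105 (I = 9 + 1/(-59 - 46) = 9 + 1/(-105) = 9 - 1/105 = 944/105 ≈ 8.9905)
o(-9) + 159*I = -9 + 159*(944/105) = -9 + 50032/35 = 49717/35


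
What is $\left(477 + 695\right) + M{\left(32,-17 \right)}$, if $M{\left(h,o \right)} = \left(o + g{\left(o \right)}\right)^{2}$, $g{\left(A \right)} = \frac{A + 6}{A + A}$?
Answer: $\frac{1676321}{1156} \approx 1450.1$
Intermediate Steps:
$g{\left(A \right)} = \frac{6 + A}{2 A}$
$M{\left(h,o \right)} = \left(o + \frac{6 + o}{2 o}\right)^{2}$
$\left(477 + 695\right) + M{\left(32,-17 \right)} = \left(477 + 695\right) + \frac{\left(6 - 17 + 2 \left(-17\right)^{2}\right)^{2}}{4 \cdot 289} = 1172 + \frac{1}{4} \cdot \frac{1}{289} \left(6 - 17 + 2 \cdot 289\right)^{2} = 1172 + \frac{1}{4} \cdot \frac{1}{289} \left(6 - 17 + 578\right)^{2} = 1172 + \frac{1}{4} \cdot \frac{1}{289} \cdot 567^{2} = 1172 + \frac{1}{4} \cdot \frac{1}{289} \cdot 321489 = 1172 + \frac{321489}{1156} = \frac{1676321}{1156}$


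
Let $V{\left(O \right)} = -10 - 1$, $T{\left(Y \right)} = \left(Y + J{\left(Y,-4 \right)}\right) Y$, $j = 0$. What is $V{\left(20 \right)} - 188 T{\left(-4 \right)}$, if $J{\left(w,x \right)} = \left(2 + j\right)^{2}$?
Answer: $-11$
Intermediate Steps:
$J{\left(w,x \right)} = 4$ ($J{\left(w,x \right)} = \left(2 + 0\right)^{2} = 2^{2} = 4$)
$T{\left(Y \right)} = Y \left(4 + Y\right)$ ($T{\left(Y \right)} = \left(Y + 4\right) Y = \left(4 + Y\right) Y = Y \left(4 + Y\right)$)
$V{\left(O \right)} = -11$ ($V{\left(O \right)} = -10 - 1 = -11$)
$V{\left(20 \right)} - 188 T{\left(-4 \right)} = -11 - 188 \left(- 4 \left(4 - 4\right)\right) = -11 - 188 \left(\left(-4\right) 0\right) = -11 - 0 = -11 + 0 = -11$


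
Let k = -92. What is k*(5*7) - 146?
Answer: -3366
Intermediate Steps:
k*(5*7) - 146 = -460*7 - 146 = -92*35 - 146 = -3220 - 146 = -3366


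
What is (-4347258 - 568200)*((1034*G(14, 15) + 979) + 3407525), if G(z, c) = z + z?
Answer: -16896670594848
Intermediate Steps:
G(z, c) = 2*z
(-4347258 - 568200)*((1034*G(14, 15) + 979) + 3407525) = (-4347258 - 568200)*((1034*(2*14) + 979) + 3407525) = -4915458*((1034*28 + 979) + 3407525) = -4915458*((28952 + 979) + 3407525) = -4915458*(29931 + 3407525) = -4915458*3437456 = -16896670594848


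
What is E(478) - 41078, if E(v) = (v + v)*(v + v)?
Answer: 872858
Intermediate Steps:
E(v) = 4*v² (E(v) = (2*v)*(2*v) = 4*v²)
E(478) - 41078 = 4*478² - 41078 = 4*228484 - 41078 = 913936 - 41078 = 872858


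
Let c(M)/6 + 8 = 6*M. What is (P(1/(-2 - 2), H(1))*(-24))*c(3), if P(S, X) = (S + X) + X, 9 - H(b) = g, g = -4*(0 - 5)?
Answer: 32040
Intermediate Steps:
c(M) = -48 + 36*M (c(M) = -48 + 6*(6*M) = -48 + 36*M)
g = 20 (g = -4*(-5) = 20)
H(b) = -11 (H(b) = 9 - 1*20 = 9 - 20 = -11)
P(S, X) = S + 2*X
(P(1/(-2 - 2), H(1))*(-24))*c(3) = ((1/(-2 - 2) + 2*(-11))*(-24))*(-48 + 36*3) = ((1/(-4) - 22)*(-24))*(-48 + 108) = ((-¼ - 22)*(-24))*60 = -89/4*(-24)*60 = 534*60 = 32040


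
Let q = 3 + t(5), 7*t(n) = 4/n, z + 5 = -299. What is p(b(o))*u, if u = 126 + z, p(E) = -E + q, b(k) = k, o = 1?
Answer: -13172/35 ≈ -376.34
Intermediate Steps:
z = -304 (z = -5 - 299 = -304)
t(n) = 4/(7*n) (t(n) = (4/n)/7 = 4/(7*n))
q = 109/35 (q = 3 + (4/7)/5 = 3 + (4/7)*(1/5) = 3 + 4/35 = 109/35 ≈ 3.1143)
p(E) = 109/35 - E (p(E) = -E + 109/35 = 109/35 - E)
u = -178 (u = 126 - 304 = -178)
p(b(o))*u = (109/35 - 1*1)*(-178) = (109/35 - 1)*(-178) = (74/35)*(-178) = -13172/35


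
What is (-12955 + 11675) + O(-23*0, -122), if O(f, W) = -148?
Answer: -1428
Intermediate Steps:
(-12955 + 11675) + O(-23*0, -122) = (-12955 + 11675) - 148 = -1280 - 148 = -1428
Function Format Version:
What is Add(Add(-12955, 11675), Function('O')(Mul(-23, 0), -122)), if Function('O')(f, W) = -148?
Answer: -1428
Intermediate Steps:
Add(Add(-12955, 11675), Function('O')(Mul(-23, 0), -122)) = Add(Add(-12955, 11675), -148) = Add(-1280, -148) = -1428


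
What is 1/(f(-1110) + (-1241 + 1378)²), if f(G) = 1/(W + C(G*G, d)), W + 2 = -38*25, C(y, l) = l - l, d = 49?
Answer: 952/17868087 ≈ 5.3279e-5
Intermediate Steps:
C(y, l) = 0
W = -952 (W = -2 - 38*25 = -2 - 950 = -952)
f(G) = -1/952 (f(G) = 1/(-952 + 0) = 1/(-952) = -1/952)
1/(f(-1110) + (-1241 + 1378)²) = 1/(-1/952 + (-1241 + 1378)²) = 1/(-1/952 + 137²) = 1/(-1/952 + 18769) = 1/(17868087/952) = 952/17868087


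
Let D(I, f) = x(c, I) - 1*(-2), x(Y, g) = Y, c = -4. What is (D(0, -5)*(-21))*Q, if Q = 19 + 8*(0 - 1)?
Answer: 462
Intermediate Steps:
D(I, f) = -2 (D(I, f) = -4 - 1*(-2) = -4 + 2 = -2)
Q = 11 (Q = 19 + 8*(-1) = 19 - 8 = 11)
(D(0, -5)*(-21))*Q = -2*(-21)*11 = 42*11 = 462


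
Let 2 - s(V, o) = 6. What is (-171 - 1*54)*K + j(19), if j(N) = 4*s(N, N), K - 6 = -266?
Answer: 58484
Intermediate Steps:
K = -260 (K = 6 - 266 = -260)
s(V, o) = -4 (s(V, o) = 2 - 1*6 = 2 - 6 = -4)
j(N) = -16 (j(N) = 4*(-4) = -16)
(-171 - 1*54)*K + j(19) = (-171 - 1*54)*(-260) - 16 = (-171 - 54)*(-260) - 16 = -225*(-260) - 16 = 58500 - 16 = 58484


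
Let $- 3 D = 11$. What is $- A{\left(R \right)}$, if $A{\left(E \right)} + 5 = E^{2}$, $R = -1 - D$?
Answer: $- \frac{19}{9} \approx -2.1111$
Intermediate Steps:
$D = - \frac{11}{3}$ ($D = \left(- \frac{1}{3}\right) 11 = - \frac{11}{3} \approx -3.6667$)
$R = \frac{8}{3}$ ($R = -1 - - \frac{11}{3} = -1 + \frac{11}{3} = \frac{8}{3} \approx 2.6667$)
$A{\left(E \right)} = -5 + E^{2}$
$- A{\left(R \right)} = - (-5 + \left(\frac{8}{3}\right)^{2}) = - (-5 + \frac{64}{9}) = \left(-1\right) \frac{19}{9} = - \frac{19}{9}$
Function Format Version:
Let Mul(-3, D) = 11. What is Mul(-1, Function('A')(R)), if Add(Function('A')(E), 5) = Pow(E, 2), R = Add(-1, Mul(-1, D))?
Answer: Rational(-19, 9) ≈ -2.1111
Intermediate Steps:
D = Rational(-11, 3) (D = Mul(Rational(-1, 3), 11) = Rational(-11, 3) ≈ -3.6667)
R = Rational(8, 3) (R = Add(-1, Mul(-1, Rational(-11, 3))) = Add(-1, Rational(11, 3)) = Rational(8, 3) ≈ 2.6667)
Function('A')(E) = Add(-5, Pow(E, 2))
Mul(-1, Function('A')(R)) = Mul(-1, Add(-5, Pow(Rational(8, 3), 2))) = Mul(-1, Add(-5, Rational(64, 9))) = Mul(-1, Rational(19, 9)) = Rational(-19, 9)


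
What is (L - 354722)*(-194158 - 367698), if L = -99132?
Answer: 255000593024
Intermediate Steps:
(L - 354722)*(-194158 - 367698) = (-99132 - 354722)*(-194158 - 367698) = -453854*(-561856) = 255000593024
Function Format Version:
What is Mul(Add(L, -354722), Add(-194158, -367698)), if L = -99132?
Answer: 255000593024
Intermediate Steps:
Mul(Add(L, -354722), Add(-194158, -367698)) = Mul(Add(-99132, -354722), Add(-194158, -367698)) = Mul(-453854, -561856) = 255000593024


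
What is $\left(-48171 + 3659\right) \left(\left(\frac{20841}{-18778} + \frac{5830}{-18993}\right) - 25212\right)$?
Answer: $\frac{15394952978627312}{13717329} \approx 1.1223 \cdot 10^{9}$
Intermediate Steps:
$\left(-48171 + 3659\right) \left(\left(\frac{20841}{-18778} + \frac{5830}{-18993}\right) - 25212\right) = - 44512 \left(\left(20841 \left(- \frac{1}{18778}\right) + 5830 \left(- \frac{1}{18993}\right)\right) - 25212\right) = - 44512 \left(\left(- \frac{20841}{18778} - \frac{5830}{18993}\right) - 25212\right) = - 44512 \left(- \frac{505308853}{356650554} - 25212\right) = \left(-44512\right) \left(- \frac{8992379076301}{356650554}\right) = \frac{15394952978627312}{13717329}$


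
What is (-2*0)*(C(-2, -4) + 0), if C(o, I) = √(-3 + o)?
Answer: 0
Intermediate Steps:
(-2*0)*(C(-2, -4) + 0) = (-2*0)*(√(-3 - 2) + 0) = 0*(√(-5) + 0) = 0*(I*√5 + 0) = 0*(I*√5) = 0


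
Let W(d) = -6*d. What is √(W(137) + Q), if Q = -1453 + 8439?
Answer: 2*√1541 ≈ 78.511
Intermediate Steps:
Q = 6986
√(W(137) + Q) = √(-6*137 + 6986) = √(-822 + 6986) = √6164 = 2*√1541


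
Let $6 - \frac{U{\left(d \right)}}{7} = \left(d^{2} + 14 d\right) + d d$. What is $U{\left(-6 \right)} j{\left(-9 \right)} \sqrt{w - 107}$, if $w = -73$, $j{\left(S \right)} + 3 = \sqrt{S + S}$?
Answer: $- 2268 \sqrt{10} - 2268 i \sqrt{5} \approx -7172.0 - 5071.4 i$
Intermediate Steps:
$j{\left(S \right)} = -3 + \sqrt{2} \sqrt{S}$ ($j{\left(S \right)} = -3 + \sqrt{S + S} = -3 + \sqrt{2 S} = -3 + \sqrt{2} \sqrt{S}$)
$U{\left(d \right)} = 42 - 98 d - 14 d^{2}$ ($U{\left(d \right)} = 42 - 7 \left(\left(d^{2} + 14 d\right) + d d\right) = 42 - 7 \left(\left(d^{2} + 14 d\right) + d^{2}\right) = 42 - 7 \left(2 d^{2} + 14 d\right) = 42 - \left(14 d^{2} + 98 d\right) = 42 - 98 d - 14 d^{2}$)
$U{\left(-6 \right)} j{\left(-9 \right)} \sqrt{w - 107} = \left(42 - -588 - 14 \left(-6\right)^{2}\right) \left(-3 + \sqrt{2} \sqrt{-9}\right) \sqrt{-73 - 107} = \left(42 + 588 - 504\right) \left(-3 + \sqrt{2} \cdot 3 i\right) \sqrt{-180} = \left(42 + 588 - 504\right) \left(-3 + 3 i \sqrt{2}\right) 6 i \sqrt{5} = 126 \left(-3 + 3 i \sqrt{2}\right) 6 i \sqrt{5} = \left(-378 + 378 i \sqrt{2}\right) 6 i \sqrt{5} = 6 i \sqrt{5} \left(-378 + 378 i \sqrt{2}\right)$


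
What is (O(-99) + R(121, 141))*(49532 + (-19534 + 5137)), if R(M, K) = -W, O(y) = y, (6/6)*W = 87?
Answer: -6535110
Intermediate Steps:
W = 87
R(M, K) = -87 (R(M, K) = -1*87 = -87)
(O(-99) + R(121, 141))*(49532 + (-19534 + 5137)) = (-99 - 87)*(49532 + (-19534 + 5137)) = -186*(49532 - 14397) = -186*35135 = -6535110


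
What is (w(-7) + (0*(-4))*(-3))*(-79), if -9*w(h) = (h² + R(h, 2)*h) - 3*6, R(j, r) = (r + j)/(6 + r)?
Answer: 22357/72 ≈ 310.51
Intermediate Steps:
R(j, r) = (j + r)/(6 + r)
w(h) = 2 - h²/9 - h*(¼ + h/8)/9 (w(h) = -((h² + ((h + 2)/(6 + 2))*h) - 3*6)/9 = -((h² + ((2 + h)/8)*h) - 18)/9 = -((h² + (¼ + h/8)*h) - 18)/9 = -((h² + h*(¼ + h/8)) - 18)/9 = -(-18 + h² + h*(¼ + h/8))/9 = 2 - h²/9 - h*(¼ + h/8)/9)
(w(-7) + (0*(-4))*(-3))*(-79) = ((2 - ⅛*(-7)² - 1/36*(-7)) + (0*(-4))*(-3))*(-79) = ((2 - ⅛*49 + 7/36) + 0*(-3))*(-79) = ((2 - 49/8 + 7/36) + 0)*(-79) = (-283/72 + 0)*(-79) = -283/72*(-79) = 22357/72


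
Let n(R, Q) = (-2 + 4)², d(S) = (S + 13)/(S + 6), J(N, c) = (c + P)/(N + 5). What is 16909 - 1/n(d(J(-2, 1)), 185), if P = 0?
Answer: 67635/4 ≈ 16909.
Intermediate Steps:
J(N, c) = c/(5 + N) (J(N, c) = (c + 0)/(N + 5) = c/(5 + N))
d(S) = (13 + S)/(6 + S)
n(R, Q) = 4 (n(R, Q) = 2² = 4)
16909 - 1/n(d(J(-2, 1)), 185) = 16909 - 1/4 = 16909 - 1*¼ = 16909 - ¼ = 67635/4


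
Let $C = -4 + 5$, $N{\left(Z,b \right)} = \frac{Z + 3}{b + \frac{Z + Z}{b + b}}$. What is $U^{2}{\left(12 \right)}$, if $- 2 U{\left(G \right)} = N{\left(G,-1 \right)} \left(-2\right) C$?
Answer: $\frac{225}{169} \approx 1.3314$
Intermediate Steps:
$N{\left(Z,b \right)} = \frac{3 + Z}{b + \frac{Z}{b}}$ ($N{\left(Z,b \right)} = \frac{3 + Z}{b + \frac{2 Z}{2 b}} = \frac{3 + Z}{b + 2 Z \frac{1}{2 b}} = \frac{3 + Z}{b + \frac{Z}{b}}$)
$C = 1$
$U{\left(G \right)} = - \frac{3 + G}{1 + G}$ ($U{\left(G \right)} = - \frac{- \frac{3 + G}{G + \left(-1\right)^{2}} \left(-2\right) 1}{2} = - \frac{- \frac{3 + G}{G + 1} \left(-2\right) 1}{2} = - \frac{- \frac{3 + G}{1 + G} \left(-2\right) 1}{2} = - \frac{\frac{2 \left(3 + G\right)}{1 + G} 1}{2} = - \frac{2 \frac{1}{1 + G} \left(3 + G\right)}{2} = - \frac{3 + G}{1 + G}$)
$U^{2}{\left(12 \right)} = \left(\frac{-3 - 12}{1 + 12}\right)^{2} = \left(\frac{-3 - 12}{13}\right)^{2} = \left(\frac{1}{13} \left(-15\right)\right)^{2} = \left(- \frac{15}{13}\right)^{2} = \frac{225}{169}$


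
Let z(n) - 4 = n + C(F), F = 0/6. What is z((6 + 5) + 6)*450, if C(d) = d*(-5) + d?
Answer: 9450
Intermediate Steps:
F = 0 (F = 0*(⅙) = 0)
C(d) = -4*d (C(d) = -5*d + d = -4*d)
z(n) = 4 + n (z(n) = 4 + (n - 4*0) = 4 + (n + 0) = 4 + n)
z((6 + 5) + 6)*450 = (4 + ((6 + 5) + 6))*450 = (4 + (11 + 6))*450 = (4 + 17)*450 = 21*450 = 9450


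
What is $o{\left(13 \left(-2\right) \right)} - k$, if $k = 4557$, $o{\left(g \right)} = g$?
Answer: $-4583$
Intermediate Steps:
$o{\left(13 \left(-2\right) \right)} - k = 13 \left(-2\right) - 4557 = -26 - 4557 = -4583$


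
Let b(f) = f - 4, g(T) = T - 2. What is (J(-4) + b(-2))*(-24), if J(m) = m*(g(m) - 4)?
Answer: -816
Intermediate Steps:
g(T) = -2 + T
b(f) = -4 + f
J(m) = m*(-6 + m) (J(m) = m*((-2 + m) - 4) = m*(-6 + m))
(J(-4) + b(-2))*(-24) = (-4*(-6 - 4) + (-4 - 2))*(-24) = (-4*(-10) - 6)*(-24) = (40 - 6)*(-24) = 34*(-24) = -816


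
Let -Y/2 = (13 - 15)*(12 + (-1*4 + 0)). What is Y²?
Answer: 1024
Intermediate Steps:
Y = 32 (Y = -2*(13 - 15)*(12 + (-1*4 + 0)) = -(-4)*(12 + (-4 + 0)) = -(-4)*(12 - 4) = -(-4)*8 = -2*(-16) = 32)
Y² = 32² = 1024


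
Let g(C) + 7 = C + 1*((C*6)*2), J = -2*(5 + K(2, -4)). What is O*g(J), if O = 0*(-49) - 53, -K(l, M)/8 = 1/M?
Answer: 10017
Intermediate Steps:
K(l, M) = -8/M
O = -53 (O = 0 - 53 = -53)
J = -14 (J = -2*(5 - 8/(-4)) = -2*(5 - 8*(-1/4)) = -2*(5 + 2) = -2*7 = -14)
g(C) = -7 + 13*C (g(C) = -7 + (C + 1*((C*6)*2)) = -7 + (C + 1*((6*C)*2)) = -7 + (C + 1*(12*C)) = -7 + (C + 12*C) = -7 + 13*C)
O*g(J) = -53*(-7 + 13*(-14)) = -53*(-7 - 182) = -53*(-189) = 10017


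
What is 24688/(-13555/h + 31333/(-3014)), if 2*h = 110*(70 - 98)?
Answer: -1041734848/67255 ≈ -15489.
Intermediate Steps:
h = -1540 (h = (110*(70 - 98))/2 = (110*(-28))/2 = (½)*(-3080) = -1540)
24688/(-13555/h + 31333/(-3014)) = 24688/(-13555/(-1540) + 31333/(-3014)) = 24688/(-13555*(-1/1540) + 31333*(-1/3014)) = 24688/(2711/308 - 31333/3014) = 24688/(-67255/42196) = 24688*(-42196/67255) = -1041734848/67255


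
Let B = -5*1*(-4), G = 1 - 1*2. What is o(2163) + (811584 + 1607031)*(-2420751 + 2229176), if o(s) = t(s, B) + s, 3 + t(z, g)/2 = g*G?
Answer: -463346166508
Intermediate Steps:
G = -1 (G = 1 - 2 = -1)
B = 20 (B = -5*(-4) = 20)
t(z, g) = -6 - 2*g (t(z, g) = -6 + 2*(g*(-1)) = -6 + 2*(-g) = -6 - 2*g)
o(s) = -46 + s (o(s) = (-6 - 2*20) + s = (-6 - 40) + s = -46 + s)
o(2163) + (811584 + 1607031)*(-2420751 + 2229176) = (-46 + 2163) + (811584 + 1607031)*(-2420751 + 2229176) = 2117 + 2418615*(-191575) = 2117 - 463346168625 = -463346166508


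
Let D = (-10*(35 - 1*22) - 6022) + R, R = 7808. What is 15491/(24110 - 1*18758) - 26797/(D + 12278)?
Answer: 36217025/37287384 ≈ 0.97129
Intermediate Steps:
D = 1656 (D = (-10*(35 - 1*22) - 6022) + 7808 = (-10*(35 - 22) - 6022) + 7808 = (-10*13 - 6022) + 7808 = (-130 - 6022) + 7808 = -6152 + 7808 = 1656)
15491/(24110 - 1*18758) - 26797/(D + 12278) = 15491/(24110 - 1*18758) - 26797/(1656 + 12278) = 15491/(24110 - 18758) - 26797/13934 = 15491/5352 - 26797*1/13934 = 15491*(1/5352) - 26797/13934 = 15491/5352 - 26797/13934 = 36217025/37287384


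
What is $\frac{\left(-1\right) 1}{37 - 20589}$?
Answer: $\frac{1}{20552} \approx 4.8657 \cdot 10^{-5}$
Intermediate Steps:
$\frac{\left(-1\right) 1}{37 - 20589} = - \frac{1}{-20552} = \left(-1\right) \left(- \frac{1}{20552}\right) = \frac{1}{20552}$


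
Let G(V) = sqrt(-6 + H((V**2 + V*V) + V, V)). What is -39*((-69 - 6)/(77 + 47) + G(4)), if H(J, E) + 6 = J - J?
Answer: 2925/124 - 78*I*sqrt(3) ≈ 23.589 - 135.1*I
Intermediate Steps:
H(J, E) = -6 (H(J, E) = -6 + (J - J) = -6 + 0 = -6)
G(V) = 2*I*sqrt(3) (G(V) = sqrt(-6 - 6) = sqrt(-12) = 2*I*sqrt(3))
-39*((-69 - 6)/(77 + 47) + G(4)) = -39*((-69 - 6)/(77 + 47) + 2*I*sqrt(3)) = -39*(-75/124 + 2*I*sqrt(3)) = 2925/124 - 78*I*sqrt(3)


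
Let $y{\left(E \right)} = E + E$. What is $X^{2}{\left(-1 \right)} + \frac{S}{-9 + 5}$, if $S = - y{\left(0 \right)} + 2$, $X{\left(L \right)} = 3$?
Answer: $\frac{17}{2} \approx 8.5$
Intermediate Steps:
$y{\left(E \right)} = 2 E$
$S = 2$ ($S = - 2 \cdot 0 + 2 = \left(-1\right) 0 + 2 = 0 + 2 = 2$)
$X^{2}{\left(-1 \right)} + \frac{S}{-9 + 5} = 3^{2} + \frac{1}{-9 + 5} \cdot 2 = 9 + \frac{1}{-4} \cdot 2 = 9 - \frac{1}{2} = \frac{17}{2}$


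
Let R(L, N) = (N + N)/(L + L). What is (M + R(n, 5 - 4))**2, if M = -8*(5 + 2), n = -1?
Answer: 3249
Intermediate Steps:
M = -56 (M = -8*7 = -56)
R(L, N) = N/L (R(L, N) = (2*N)/((2*L)) = (2*N)*(1/(2*L)) = N/L)
(M + R(n, 5 - 4))**2 = (-56 + (5 - 4)/(-1))**2 = (-56 + 1*(-1))**2 = (-56 - 1)**2 = (-57)**2 = 3249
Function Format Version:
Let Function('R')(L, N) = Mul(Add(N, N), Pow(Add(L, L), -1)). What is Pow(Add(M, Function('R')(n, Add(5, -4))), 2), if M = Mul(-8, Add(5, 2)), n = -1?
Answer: 3249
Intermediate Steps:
M = -56 (M = Mul(-8, 7) = -56)
Function('R')(L, N) = Mul(N, Pow(L, -1)) (Function('R')(L, N) = Mul(Mul(2, N), Pow(Mul(2, L), -1)) = Mul(Mul(2, N), Mul(Rational(1, 2), Pow(L, -1))) = Mul(N, Pow(L, -1)))
Pow(Add(M, Function('R')(n, Add(5, -4))), 2) = Pow(Add(-56, Mul(Add(5, -4), Pow(-1, -1))), 2) = Pow(Add(-56, Mul(1, -1)), 2) = Pow(Add(-56, -1), 2) = Pow(-57, 2) = 3249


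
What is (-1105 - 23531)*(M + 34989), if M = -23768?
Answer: -276440556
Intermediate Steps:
(-1105 - 23531)*(M + 34989) = (-1105 - 23531)*(-23768 + 34989) = -24636*11221 = -276440556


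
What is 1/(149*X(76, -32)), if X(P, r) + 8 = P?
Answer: 1/10132 ≈ 9.8697e-5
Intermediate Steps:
X(P, r) = -8 + P
1/(149*X(76, -32)) = 1/(149*(-8 + 76)) = 1/(149*68) = 1/10132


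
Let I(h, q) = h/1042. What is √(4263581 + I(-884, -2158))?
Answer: √1157310459939/521 ≈ 2064.8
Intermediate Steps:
I(h, q) = h/1042 (I(h, q) = h*(1/1042) = h/1042)
√(4263581 + I(-884, -2158)) = √(4263581 + (1/1042)*(-884)) = √(4263581 - 442/521) = √(2221325259/521) = √1157310459939/521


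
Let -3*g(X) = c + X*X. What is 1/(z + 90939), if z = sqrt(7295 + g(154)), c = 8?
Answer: 90939/8269902334 - I*sqrt(613)/8269902334 ≈ 1.0996e-5 - 2.9939e-9*I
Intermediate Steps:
g(X) = -8/3 - X**2/3 (g(X) = -(8 + X*X)/3 = -(8 + X**2)/3 = -8/3 - X**2/3)
z = I*sqrt(613) (z = sqrt(7295 + (-8/3 - 1/3*154**2)) = sqrt(7295 + (-8/3 - 1/3*23716)) = sqrt(7295 + (-8/3 - 23716/3)) = sqrt(7295 - 7908) = sqrt(-613) = I*sqrt(613) ≈ 24.759*I)
1/(z + 90939) = 1/(I*sqrt(613) + 90939) = 1/(90939 + I*sqrt(613))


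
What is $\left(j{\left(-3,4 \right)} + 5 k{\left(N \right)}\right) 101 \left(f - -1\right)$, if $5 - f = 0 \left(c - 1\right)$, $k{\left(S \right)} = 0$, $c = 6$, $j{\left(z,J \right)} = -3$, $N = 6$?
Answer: $-1818$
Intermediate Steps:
$f = 5$ ($f = 5 - 0 \left(6 - 1\right) = 5 - 0 \cdot 5 = 5 - 0 = 5 + 0 = 5$)
$\left(j{\left(-3,4 \right)} + 5 k{\left(N \right)}\right) 101 \left(f - -1\right) = \left(-3 + 5 \cdot 0\right) 101 \left(5 - -1\right) = \left(-3 + 0\right) 101 \left(5 + 1\right) = \left(-3\right) 101 \cdot 6 = \left(-303\right) 6 = -1818$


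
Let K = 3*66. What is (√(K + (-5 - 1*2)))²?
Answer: 191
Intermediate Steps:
K = 198
(√(K + (-5 - 1*2)))² = (√(198 + (-5 - 1*2)))² = (√(198 + (-5 - 2)))² = (√(198 - 7))² = (√191)² = 191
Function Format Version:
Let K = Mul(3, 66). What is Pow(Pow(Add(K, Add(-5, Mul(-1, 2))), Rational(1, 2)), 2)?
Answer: 191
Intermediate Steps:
K = 198
Pow(Pow(Add(K, Add(-5, Mul(-1, 2))), Rational(1, 2)), 2) = Pow(Pow(Add(198, Add(-5, Mul(-1, 2))), Rational(1, 2)), 2) = Pow(Pow(Add(198, Add(-5, -2)), Rational(1, 2)), 2) = Pow(Pow(Add(198, -7), Rational(1, 2)), 2) = Pow(Pow(191, Rational(1, 2)), 2) = 191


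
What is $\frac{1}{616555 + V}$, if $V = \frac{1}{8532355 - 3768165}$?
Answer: $\frac{4764190}{2937385165451} \approx 1.6219 \cdot 10^{-6}$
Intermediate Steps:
$V = \frac{1}{4764190} \approx 2.099 \cdot 10^{-7}$
$\frac{1}{616555 + V} = \frac{1}{616555 + \frac{1}{4764190}} = \frac{1}{\frac{2937385165451}{4764190}} = \frac{4764190}{2937385165451}$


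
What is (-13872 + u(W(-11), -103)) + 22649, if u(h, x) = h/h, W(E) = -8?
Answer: 8778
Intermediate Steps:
u(h, x) = 1
(-13872 + u(W(-11), -103)) + 22649 = (-13872 + 1) + 22649 = -13871 + 22649 = 8778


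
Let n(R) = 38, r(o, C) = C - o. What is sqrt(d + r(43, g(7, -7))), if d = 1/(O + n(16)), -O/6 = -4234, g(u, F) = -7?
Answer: I*sqrt(32364742758)/25442 ≈ 7.0711*I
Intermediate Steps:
O = 25404 (O = -6*(-4234) = 25404)
d = 1/25442 (d = 1/(25404 + 38) = 1/25442 ≈ 3.9305e-5)
sqrt(d + r(43, g(7, -7))) = sqrt(1/25442 + (-7 - 1*43)) = sqrt(1/25442 + (-7 - 43)) = sqrt(1/25442 - 50) = sqrt(-1272099/25442) = I*sqrt(32364742758)/25442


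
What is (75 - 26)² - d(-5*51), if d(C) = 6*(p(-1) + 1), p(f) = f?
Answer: 2401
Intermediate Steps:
d(C) = 0 (d(C) = 6*(-1 + 1) = 6*0 = 0)
(75 - 26)² - d(-5*51) = (75 - 26)² - 1*0 = 49² + 0 = 2401 + 0 = 2401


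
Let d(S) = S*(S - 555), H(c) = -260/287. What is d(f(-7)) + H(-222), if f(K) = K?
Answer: 1128798/287 ≈ 3933.1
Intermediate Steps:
H(c) = -260/287 (H(c) = -260*1/287 = -260/287)
d(S) = S*(-555 + S)
d(f(-7)) + H(-222) = -7*(-555 - 7) - 260/287 = -7*(-562) - 260/287 = 3934 - 260/287 = 1128798/287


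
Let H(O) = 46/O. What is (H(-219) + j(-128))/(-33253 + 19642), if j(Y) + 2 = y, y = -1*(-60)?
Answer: -12656/2980809 ≈ -0.0042458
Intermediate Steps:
y = 60
j(Y) = 58 (j(Y) = -2 + 60 = 58)
(H(-219) + j(-128))/(-33253 + 19642) = (46/(-219) + 58)/(-33253 + 19642) = (46*(-1/219) + 58)/(-13611) = (-46/219 + 58)*(-1/13611) = (12656/219)*(-1/13611) = -12656/2980809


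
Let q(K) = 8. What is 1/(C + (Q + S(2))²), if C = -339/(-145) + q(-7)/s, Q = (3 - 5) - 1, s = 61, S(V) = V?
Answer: 8845/30684 ≈ 0.28826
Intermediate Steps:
Q = -3 (Q = -2 - 1 = -3)
C = 21839/8845 (C = -339/(-145) + 8/61 = -339*(-1/145) + 8*(1/61) = 339/145 + 8/61 = 21839/8845 ≈ 2.4691)
1/(C + (Q + S(2))²) = 1/(21839/8845 + (-3 + 2)²) = 1/(21839/8845 + (-1)²) = 1/(21839/8845 + 1) = 1/(30684/8845) = 8845/30684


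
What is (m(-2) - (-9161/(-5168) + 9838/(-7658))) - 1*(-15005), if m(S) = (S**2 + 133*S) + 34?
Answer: 292401639267/19788272 ≈ 14777.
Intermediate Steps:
m(S) = 34 + S**2 + 133*S
(m(-2) - (-9161/(-5168) + 9838/(-7658))) - 1*(-15005) = ((34 + (-2)**2 + 133*(-2)) - (-9161/(-5168) + 9838/(-7658))) - 1*(-15005) = ((34 + 4 - 266) - (-9161*(-1/5168) + 9838*(-1/7658))) + 15005 = (-228 - (9161/5168 - 4919/3829)) + 15005 = (-228 - 1*9656077/19788272) + 15005 = (-228 - 9656077/19788272) + 15005 = -4521382093/19788272 + 15005 = 292401639267/19788272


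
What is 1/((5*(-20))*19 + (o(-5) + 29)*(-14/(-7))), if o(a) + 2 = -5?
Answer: -1/1856 ≈ -0.00053879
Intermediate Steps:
o(a) = -7 (o(a) = -2 - 5 = -7)
1/((5*(-20))*19 + (o(-5) + 29)*(-14/(-7))) = 1/((5*(-20))*19 + (-7 + 29)*(-14/(-7))) = 1/(-100*19 + 22*(-14*(-⅐))) = 1/(-1900 + 22*2) = 1/(-1900 + 44) = 1/(-1856) = -1/1856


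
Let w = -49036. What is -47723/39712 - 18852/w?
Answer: -397873601/486829408 ≈ -0.81728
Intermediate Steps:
-47723/39712 - 18852/w = -47723/39712 - 18852/(-49036) = -47723*1/39712 - 18852*(-1/49036) = -47723/39712 + 4713/12259 = -397873601/486829408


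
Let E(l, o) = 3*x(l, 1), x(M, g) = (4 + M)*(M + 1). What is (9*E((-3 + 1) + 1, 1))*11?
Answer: 0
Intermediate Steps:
x(M, g) = (1 + M)*(4 + M) (x(M, g) = (4 + M)*(1 + M) = (1 + M)*(4 + M))
E(l, o) = 12 + 3*l**2 + 15*l (E(l, o) = 3*(4 + l**2 + 5*l) = 12 + 3*l**2 + 15*l)
(9*E((-3 + 1) + 1, 1))*11 = (9*(12 + 3*((-3 + 1) + 1)**2 + 15*((-3 + 1) + 1)))*11 = (9*(12 + 3*(-2 + 1)**2 + 15*(-2 + 1)))*11 = (9*(12 + 3*(-1)**2 + 15*(-1)))*11 = (9*(12 + 3*1 - 15))*11 = (9*(12 + 3 - 15))*11 = (9*0)*11 = 0*11 = 0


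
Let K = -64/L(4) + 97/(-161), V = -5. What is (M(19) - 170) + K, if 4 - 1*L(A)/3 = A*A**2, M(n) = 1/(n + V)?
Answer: -2465843/14490 ≈ -170.18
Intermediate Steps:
M(n) = 1/(-5 + n) (M(n) = 1/(n - 5) = 1/(-5 + n))
L(A) = 12 - 3*A**3 (L(A) = 12 - 3*A*A**2 = 12 - 3*A**3)
K = -1789/7245 (K = -64/(12 - 3*4**3) + 97/(-161) = -64/(12 - 3*64) + 97*(-1/161) = -64/(12 - 192) - 97/161 = -64/(-180) - 97/161 = -64*(-1/180) - 97/161 = 16/45 - 97/161 = -1789/7245 ≈ -0.24693)
(M(19) - 170) + K = (1/(-5 + 19) - 170) - 1789/7245 = (1/14 - 170) - 1789/7245 = -2379/14 - 1789/7245 = -2465843/14490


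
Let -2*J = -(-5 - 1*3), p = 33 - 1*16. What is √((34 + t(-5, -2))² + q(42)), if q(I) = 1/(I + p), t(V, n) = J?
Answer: √3132959/59 ≈ 30.000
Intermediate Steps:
p = 17 (p = 33 - 16 = 17)
J = -4 (J = -(-1)*(-5 - 1*3)/2 = -(-1)*(-5 - 3)/2 = -(-1)*(-8)/2 = -½*8 = -4)
t(V, n) = -4
q(I) = 1/(17 + I) (q(I) = 1/(I + 17) = 1/(17 + I))
√((34 + t(-5, -2))² + q(42)) = √((34 - 4)² + 1/(17 + 42)) = √(30² + 1/59) = √(900 + 1/59) = √(53101/59) = √3132959/59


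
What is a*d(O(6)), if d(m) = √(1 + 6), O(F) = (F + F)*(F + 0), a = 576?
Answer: 576*√7 ≈ 1524.0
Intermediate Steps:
O(F) = 2*F² (O(F) = (2*F)*F = 2*F²)
d(m) = √7
a*d(O(6)) = 576*√7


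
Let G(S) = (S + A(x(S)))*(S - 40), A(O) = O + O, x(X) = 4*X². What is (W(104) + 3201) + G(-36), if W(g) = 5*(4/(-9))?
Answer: -7038299/9 ≈ -7.8203e+5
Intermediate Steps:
A(O) = 2*O
G(S) = (-40 + S)*(S + 8*S²) (G(S) = (S + 2*(4*S²))*(S - 40) = (S + 8*S²)*(-40 + S) = (-40 + S)*(S + 8*S²))
W(g) = -20/9 (W(g) = 5*(4*(-⅑)) = 5*(-4/9) = -20/9)
(W(104) + 3201) + G(-36) = (-20/9 + 3201) - 36*(-40 - 319*(-36) + 8*(-36)²) = 28789/9 - 36*(-40 + 11484 + 8*1296) = 28789/9 - 36*(-40 + 11484 + 10368) = 28789/9 - 36*21812 = 28789/9 - 785232 = -7038299/9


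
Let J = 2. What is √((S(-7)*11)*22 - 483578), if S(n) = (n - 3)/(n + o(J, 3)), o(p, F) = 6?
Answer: 3*I*√53462 ≈ 693.66*I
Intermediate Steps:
S(n) = (-3 + n)/(6 + n) (S(n) = (n - 3)/(n + 6) = (-3 + n)/(6 + n))
√((S(-7)*11)*22 - 483578) = √((((-3 - 7)/(6 - 7))*11)*22 - 483578) = √(((-10/(-1))*11)*22 - 483578) = √((-1*(-10)*11)*22 - 483578) = √((10*11)*22 - 483578) = √(110*22 - 483578) = √(2420 - 483578) = √(-481158) = 3*I*√53462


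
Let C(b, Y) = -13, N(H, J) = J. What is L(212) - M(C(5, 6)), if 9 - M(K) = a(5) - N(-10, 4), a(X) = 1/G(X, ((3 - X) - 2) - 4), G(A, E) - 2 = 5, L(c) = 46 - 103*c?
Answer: -152620/7 ≈ -21803.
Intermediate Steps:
G(A, E) = 7 (G(A, E) = 2 + 5 = 7)
a(X) = ⅐ (a(X) = 1/7 = ⅐)
M(K) = 90/7 (M(K) = 9 - (⅐ - 1*4) = 9 - (⅐ - 4) = 9 - 1*(-27/7) = 9 + 27/7 = 90/7)
L(212) - M(C(5, 6)) = (46 - 103*212) - 1*90/7 = (46 - 21836) - 90/7 = -21790 - 90/7 = -152620/7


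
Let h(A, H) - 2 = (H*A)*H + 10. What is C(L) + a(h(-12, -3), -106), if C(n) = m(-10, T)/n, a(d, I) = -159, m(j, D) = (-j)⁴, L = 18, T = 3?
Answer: 3569/9 ≈ 396.56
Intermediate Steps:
m(j, D) = j⁴
h(A, H) = 12 + A*H² (h(A, H) = 2 + ((H*A)*H + 10) = 2 + ((A*H)*H + 10) = 2 + (A*H² + 10) = 2 + (10 + A*H²) = 12 + A*H²)
C(n) = 10000/n (C(n) = (-10)⁴/n = 10000/n)
C(L) + a(h(-12, -3), -106) = 10000/18 - 159 = 10000*(1/18) - 159 = 5000/9 - 159 = 3569/9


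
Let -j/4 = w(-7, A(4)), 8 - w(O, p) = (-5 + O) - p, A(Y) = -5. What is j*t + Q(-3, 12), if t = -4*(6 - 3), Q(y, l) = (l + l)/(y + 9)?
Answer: 724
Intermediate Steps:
Q(y, l) = 2*l/(9 + y) (Q(y, l) = (2*l)/(9 + y) = 2*l/(9 + y))
w(O, p) = 13 + p - O (w(O, p) = 8 - ((-5 + O) - p) = 8 - (-5 + O - p) = 8 + (5 + p - O) = 13 + p - O)
j = -60 (j = -4*(13 - 5 - 1*(-7)) = -4*(13 - 5 + 7) = -4*15 = -60)
t = -12 (t = -4*3 = -12)
j*t + Q(-3, 12) = -60*(-12) + 2*12/(9 - 3) = 720 + 2*12/6 = 720 + 2*12*(1/6) = 720 + 4 = 724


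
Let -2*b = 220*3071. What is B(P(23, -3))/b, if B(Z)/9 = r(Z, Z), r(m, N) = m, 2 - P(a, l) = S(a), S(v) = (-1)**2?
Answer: -9/337810 ≈ -2.6642e-5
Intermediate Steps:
S(v) = 1
b = -337810 (b = -110*3071 = -1/2*675620 = -337810)
P(a, l) = 1 (P(a, l) = 2 - 1*1 = 2 - 1 = 1)
B(Z) = 9*Z
B(P(23, -3))/b = (9*1)/(-337810) = 9*(-1/337810) = -9/337810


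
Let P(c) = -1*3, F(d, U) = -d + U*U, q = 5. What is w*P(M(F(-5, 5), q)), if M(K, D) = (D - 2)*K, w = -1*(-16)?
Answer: -48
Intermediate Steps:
w = 16
F(d, U) = U² - d (F(d, U) = -d + U² = U² - d)
M(K, D) = K*(-2 + D) (M(K, D) = (-2 + D)*K = K*(-2 + D))
P(c) = -3
w*P(M(F(-5, 5), q)) = 16*(-3) = -48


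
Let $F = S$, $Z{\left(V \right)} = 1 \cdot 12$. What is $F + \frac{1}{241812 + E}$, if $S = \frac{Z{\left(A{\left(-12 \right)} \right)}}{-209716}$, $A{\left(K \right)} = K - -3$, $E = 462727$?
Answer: $- \frac{2061188}{36938275231} \approx -5.5801 \cdot 10^{-5}$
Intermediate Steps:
$A{\left(K \right)} = 3 + K$ ($A{\left(K \right)} = K + 3 = 3 + K$)
$Z{\left(V \right)} = 12$
$S = - \frac{3}{52429}$ ($S = \frac{12}{-209716} = 12 \left(- \frac{1}{209716}\right) = - \frac{3}{52429} \approx -5.722 \cdot 10^{-5}$)
$F = - \frac{3}{52429} \approx -5.722 \cdot 10^{-5}$
$F + \frac{1}{241812 + E} = - \frac{3}{52429} + \frac{1}{241812 + 462727} = - \frac{3}{52429} + \frac{1}{704539} = - \frac{2061188}{36938275231}$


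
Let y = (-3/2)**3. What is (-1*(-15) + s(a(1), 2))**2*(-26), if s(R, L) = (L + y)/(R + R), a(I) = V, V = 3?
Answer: -6534853/1152 ≈ -5672.6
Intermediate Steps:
y = -27/8 (y = (-3*1/2)**3 = (-3/2)**3 = -27/8 ≈ -3.3750)
a(I) = 3
s(R, L) = (-27/8 + L)/(2*R) (s(R, L) = (L - 27/8)/(R + R) = (-27/8 + L)/((2*R)) = (-27/8 + L)*(1/(2*R)) = (-27/8 + L)/(2*R))
(-1*(-15) + s(a(1), 2))**2*(-26) = (-1*(-15) + (1/16)*(-27 + 8*2)/3)**2*(-26) = (15 + (1/16)*(1/3)*(-27 + 16))**2*(-26) = (15 + (1/16)*(1/3)*(-11))**2*(-26) = (15 - 11/48)**2*(-26) = (709/48)**2*(-26) = (502681/2304)*(-26) = -6534853/1152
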